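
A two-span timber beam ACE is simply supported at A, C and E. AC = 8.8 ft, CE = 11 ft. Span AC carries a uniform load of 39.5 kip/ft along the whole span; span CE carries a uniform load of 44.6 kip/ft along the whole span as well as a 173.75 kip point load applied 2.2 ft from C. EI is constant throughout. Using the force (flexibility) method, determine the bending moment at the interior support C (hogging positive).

M_C = 697.6 kip·ft

Release continuity at C by inserting a hinge; the redundant is the internal moment M_C. The primary structure is two simply-supported spans AC and CE.
Discontinuity in slope at C on the released structure — sum the simple-span end rotations:
  span AC: UDL 39.5: wL³/(24EI) = 1122/EI
  span CE: UDL 44.6: wL³/(24EI) = 2473/EI
  span CE: point load 173.75 at a = 2.2: Pab(L + b)/(6LEI) = 1009/EI
  relative rotation θ_0 = (1122 + 3483)/EI = 4604/EI
A unit hogging moment at C produces rotation L₁/(3EI) + L₂/(3EI) = 6.6/EI.
Compatibility: M_C·(L₁+L₂)/(3EI) = θ_0, giving M_C = 697.6 kip·ft (hogging).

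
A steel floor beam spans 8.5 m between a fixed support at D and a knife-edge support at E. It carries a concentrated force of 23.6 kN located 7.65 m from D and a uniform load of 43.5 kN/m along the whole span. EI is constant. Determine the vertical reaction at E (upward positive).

Remove the prop at E; the released (primary) structure is a cantilever built in at D.
Deflection at E on the released cantilever, summing each load's contribution:
  point load 23.6 at a = 7.65: Pa²(3L − a)/(6EI) = 4109/EI
  UDL 43.5: wL⁴/(8EI) = 28384/EI
  δ_0 = 32493/EI
Tip deflection under a unit load at E: L³/(3EI) = 204.7/EI.
Compatibility at E: δ_0 − R_E·δ_{EE} = 0, so R_E = 32493/204.7 = 158.7 kN.

R_E = 158.7 kN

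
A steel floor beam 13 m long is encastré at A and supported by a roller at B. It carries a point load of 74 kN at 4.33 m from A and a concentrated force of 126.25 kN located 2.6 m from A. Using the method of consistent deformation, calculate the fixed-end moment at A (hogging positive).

M_A = 414.4 kN·m

Take the reaction at B as the redundant and release it; the primary structure is a cantilever fixed at A.
Downward deflection at the released point B due to the loads:
  point load 74 at a = 4.33: Pa²(3L − a)/(6EI) = 8017/EI
  point load 126.25 at a = 2.6: Pa²(3L − a)/(6EI) = 5178/EI
  δ_0 = 13195/EI
Tip deflection under a unit load at B: L³/(3EI) = 732.3/EI.
Compatibility at B: δ_0 − R_B·δ_{BB} = 0, so R_B = 13195/732.3 = 18.02 kN.
Moment equilibrium about A: M_A = Σ(load moments about A) − R_B·L = 648.7 − 18.02×13 = 414.4 kN·m.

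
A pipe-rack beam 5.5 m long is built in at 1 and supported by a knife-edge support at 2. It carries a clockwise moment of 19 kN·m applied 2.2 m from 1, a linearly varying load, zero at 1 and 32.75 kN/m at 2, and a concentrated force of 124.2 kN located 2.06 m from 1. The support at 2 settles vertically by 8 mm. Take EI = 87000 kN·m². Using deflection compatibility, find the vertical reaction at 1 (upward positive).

R_1 = 151.1 kN

Choose R_2 as the redundant. The primary structure is the cantilever fixed at 1.
Free-end deflection of the primary structure under the applied loading (downward +):
  clockwise couple 19 at a = 2.2: M₀a(2L − a)/(2EI) = 183.9/EI
  triangular load, peak 32.75 at the free end: 11w₀L⁴/(120EI) = 2747/EI
  point load 124.2 at a = 2.06: Pa²(3L − a)/(6EI) = 1268/EI
  δ_0 = 4199/EI
Flexibility coefficient — unit upward force at 2: δ_{22} = L³/(3EI) = 55.46/EI.
With EI = 87000 kN·m²: δ_0 = 0.04827 m and δ_{22} = 0.000637 m/kN.
Compatibility — the beam at 2 must follow the support down by 0.008 m: δ_0 − R_2·δ_{22} = 0.008, so R_2 = (0.04827 − 0.008)/0.000637 = 63.17 kN.
Vertical equilibrium: R_1 = ΣP − R_2 = 214.3 − 63.17 = 151.1 kN.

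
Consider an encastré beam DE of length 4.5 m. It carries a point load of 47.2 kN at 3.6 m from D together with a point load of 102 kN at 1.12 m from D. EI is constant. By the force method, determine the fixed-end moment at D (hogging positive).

M_D = 71.25 kN·m

Release both end moments; the primary structure is a simply-supported span DE with redundants M_D and M_E.
End rotations of the released simple span under the applied load (×1/EI):
  at D: point load 47.2 at a = 3.6: Pab(L + b)/(6LEI) = 30.59/EI
  at E: point load 47.2 at a = 3.6: Pab(L + a)/(6LEI) = 45.88/EI
  at D: point load 102 at a = 1.12: Pab(L + b)/(6LEI) = 112.7/EI
  at E: point load 102 at a = 1.12: Pab(L + a)/(6LEI) = 80.37/EI
  θ_D0 = 143.3/EI,  θ_E0 = 126.3/EI
Flexibility coefficients: a unit moment at one end gives L/(3EI) there and L/(6EI) at the far end, so f₁₁ = f₂₂ = 1.5/EI and f₁₂ = f₂₁ = 0.75/EI.
Compatibility — zero rotation at each built-in end:
  1.5 M_D + 0.75 M_E = 143.3
  0.75 M_D + 1.5 M_E = 126.3
Solving the pair gives M_D = 71.25 kN·m and M_E = 48.54 kN·m (hogging).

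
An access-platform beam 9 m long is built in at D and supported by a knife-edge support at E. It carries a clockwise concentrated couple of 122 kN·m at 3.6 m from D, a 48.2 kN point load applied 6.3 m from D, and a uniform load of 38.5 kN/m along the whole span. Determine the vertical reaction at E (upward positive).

Take the reaction at E as the redundant and release it; the primary structure is a cantilever fixed at D.
Primary-structure tip deflection at E by superposition:
  clockwise couple 122 at a = 3.6: M₀a(2L − a)/(2EI) = 3162/EI
  point load 48.2 at a = 6.3: Pa²(3L − a)/(6EI) = 6600/EI
  UDL 38.5: wL⁴/(8EI) = 31575/EI
  δ_0 = 41337/EI
Tip deflection under a unit load at E: L³/(3EI) = 243/EI.
The prop prevents deflection at E: R_E = δ_0/δ_{EE} = 41337/243 = 170.1 kN.

R_E = 170.1 kN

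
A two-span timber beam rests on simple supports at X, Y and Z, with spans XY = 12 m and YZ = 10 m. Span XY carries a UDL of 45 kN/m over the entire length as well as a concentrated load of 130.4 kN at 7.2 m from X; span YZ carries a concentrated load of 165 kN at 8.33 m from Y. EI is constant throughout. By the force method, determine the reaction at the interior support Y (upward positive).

R_Y = 498 kN

Take M_Y as the redundant. Released structure: two simple spans XY and YZ with a hinge at Y.
Discontinuity in slope at Y on the released structure — sum the simple-span end rotations:
  span XY: UDL 45: wL³/(24EI) = 3240/EI
  span XY: point load 130.4 at a = 7.2: Pab(L + a)/(6LEI) = 1202/EI
  span YZ: point load 165 at a = 8.33: Pab(L + b)/(6LEI) = 446.4/EI
  relative rotation θ_0 = (4442 + 446.4)/EI = 4888/EI
A unit hogging moment at Y produces rotation L₁/(3EI) + L₂/(3EI) = 7.333/EI.
Compatibility: M_Y·(L₁+L₂)/(3EI) = θ_0, giving M_Y = 666.6 kN·m (hogging).
Span XY, ΣM about X with M_Y applied at Y: R_Y^{XY}·12 = 4179 + 666.6, so R_Y^{XY} = 403.8 kN and R_X = 670.4 − 403.8 = 266.6 kN.
Span YZ, ΣM about Z: R_Y^{YZ}·10 = 275.6 + 666.6, so R_Y^{YZ} = 94.21 kN and R_Z = 165 − 94.21 = 70.79 kN.
R_Y = 403.8 + 94.21 = 498 kN.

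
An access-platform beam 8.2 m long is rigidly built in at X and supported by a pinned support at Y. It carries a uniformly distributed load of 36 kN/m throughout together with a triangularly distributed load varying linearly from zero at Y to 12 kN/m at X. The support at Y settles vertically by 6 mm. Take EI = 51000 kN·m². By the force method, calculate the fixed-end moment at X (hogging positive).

Take the reaction at Y as the redundant and release it; the primary structure is a cantilever fixed at X.
Downward deflection at the released point Y due to the loads:
  UDL 36: wL⁴/(8EI) = 20345/EI
  triangular load, peak 12 at the fixed end: w₀L⁴/(30EI) = 1808/EI
  δ_0 = 22154/EI
Tip deflection under a unit load at Y: L³/(3EI) = 183.8/EI.
With EI = 51000 kN·m²: δ_0 = 0.43439 m and δ_{YY} = 0.003604 m/kN.
Compatibility — the beam at Y must follow the support down by 0.006 m: δ_0 − R_Y·δ_{YY} = 0.006, so R_Y = (0.43439 − 0.006)/0.003604 = 118.9 kN.
Moment equilibrium about X: M_X = Σ(load moments about X) − R_Y·L = 1345 − 118.9×8.2 = 370 kN·m.

M_X = 370 kN·m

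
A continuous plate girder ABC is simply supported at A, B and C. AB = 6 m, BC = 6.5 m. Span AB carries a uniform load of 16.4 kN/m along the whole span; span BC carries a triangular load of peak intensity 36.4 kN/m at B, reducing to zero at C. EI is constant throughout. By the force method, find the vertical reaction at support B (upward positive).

Release continuity at B by inserting a hinge; the redundant is the internal moment M_B. The primary structure is two simply-supported spans AB and BC.
Rotations at B on the released spans (each span's end-slope, ×1/EI):
  span AB: UDL 16.4: wL³/(24EI) = 147.6/EI
  span BC: triangular load, peak 36.4: w₀L³/(45EI) = 222.1/EI
  relative rotation θ_0 = (147.6 + 222.1)/EI = 369.7/EI
A unit hogging moment at B produces rotation L₁/(3EI) + L₂/(3EI) = 4.167/EI.
Slope continuity at B: θ_0 = M_B·4.167/EI, so M_B = 369.7/4.167 = 88.74 kN·m (hogging).
Span AB, ΣM about A with M_B applied at B: R_B^{AB}·6 = 295.2 + 88.74, so R_B^{AB} = 63.99 kN and R_A = 98.4 − 63.99 = 34.41 kN.
Span BC, ΣM about C: R_B^{BC}·6.5 = 512.6 + 88.74, so R_B^{BC} = 92.52 kN and R_C = 118.3 − 92.52 = 25.78 kN.
R_B = 63.99 + 92.52 = 156.5 kN.

R_B = 156.5 kN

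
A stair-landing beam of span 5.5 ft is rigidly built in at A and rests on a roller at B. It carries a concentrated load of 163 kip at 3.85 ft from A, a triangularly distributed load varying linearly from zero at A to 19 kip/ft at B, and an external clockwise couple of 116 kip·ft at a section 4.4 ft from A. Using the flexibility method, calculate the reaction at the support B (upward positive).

R_B = 151 kip

Take the reaction at B as the redundant and release it; the primary structure is a cantilever fixed at A.
Downward deflection at the released point B due to the loads:
  point load 163 at a = 3.85: Pa²(3L − a)/(6EI) = 5094/EI
  triangular load, peak 19 at the free end: 11w₀L⁴/(120EI) = 1594/EI
  clockwise couple 116 at a = 4.4: M₀a(2L − a)/(2EI) = 1684/EI
  δ_0 = 8372/EI
Tip deflection under a unit load at B: L³/(3EI) = 55.46/EI.
Compatibility at B: δ_0 − R_B·δ_{BB} = 0, so R_B = 8372/55.46 = 151 kip.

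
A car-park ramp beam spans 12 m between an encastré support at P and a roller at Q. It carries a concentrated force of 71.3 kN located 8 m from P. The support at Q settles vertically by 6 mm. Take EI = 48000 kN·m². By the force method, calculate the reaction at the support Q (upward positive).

Release the roller at Q. Primary structure: cantilever fixed at P.
Primary-structure tip deflection at Q by superposition:
  point load 71.3 at a = 8: Pa²(3L − a)/(6EI) = 21295/EI
Flexibility coefficient — unit upward force at Q: δ_{QQ} = L³/(3EI) = 576/EI.
With EI = 48000 kN·m²: δ_0 = 0.44364 m and δ_{QQ} = 0.012 m/kN.
Compatibility — the beam at Q must follow the support down by 0.006 m: δ_0 − R_Q·δ_{QQ} = 0.006, so R_Q = (0.44364 − 0.006)/0.012 = 36.47 kN.

R_Q = 36.47 kN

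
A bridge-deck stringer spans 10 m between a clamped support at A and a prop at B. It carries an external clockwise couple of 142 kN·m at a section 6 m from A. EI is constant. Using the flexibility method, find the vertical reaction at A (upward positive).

R_A = -17.89 kN

Choose R_B as the redundant. The primary structure is the cantilever fixed at A.
Free-end deflection of the primary structure under the applied loading (downward +):
  clockwise couple 142 at a = 6: M₀a(2L − a)/(2EI) = 5964/EI
Flexibility coefficient — unit upward force at B: δ_{BB} = L³/(3EI) = 333.3/EI.
The prop prevents deflection at B: R_B = δ_0/δ_{BB} = 5964/333.3 = 17.89 kN.
Vertical equilibrium: R_A = ΣP − R_B = 0 − 17.89 = -17.89 kN.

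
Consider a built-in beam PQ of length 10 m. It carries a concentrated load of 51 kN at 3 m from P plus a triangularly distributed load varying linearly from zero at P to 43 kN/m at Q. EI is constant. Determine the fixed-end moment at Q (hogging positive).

M_Q = 247.1 kN·m

Release both end moments; the primary structure is a simply-supported span PQ with redundants M_P and M_Q.
On the primary (simply-supported) span, the end slopes from the loading are:
  at P: point load 51 at a = 3: Pab(L + b)/(6LEI) = 303.4/EI
  at Q: point load 51 at a = 3: Pab(L + a)/(6LEI) = 232.1/EI
  at P: triangular load, peak 43: 7w₀L³/(360EI) = 836.1/EI
  at Q: triangular load, peak 43: w₀L³/(45EI) = 955.6/EI
  θ_P0 = 1140/EI,  θ_Q0 = 1188/EI
Flexibility coefficients: a unit moment at one end gives L/(3EI) there and L/(6EI) at the far end, so f₁₁ = f₂₂ = 3.333/EI and f₁₂ = f₂₁ = 1.667/EI.
Compatibility — zero rotation at each built-in end:
  3.333 M_P + 1.667 M_Q = 1140
  1.667 M_P + 3.333 M_Q = 1188
Solving the pair gives M_P = 218.3 kN·m and M_Q = 247.1 kN·m (hogging).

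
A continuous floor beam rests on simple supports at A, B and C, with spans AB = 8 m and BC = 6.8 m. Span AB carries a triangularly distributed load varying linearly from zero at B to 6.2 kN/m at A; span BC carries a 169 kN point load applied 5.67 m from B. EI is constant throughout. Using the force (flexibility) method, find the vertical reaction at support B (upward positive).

Take M_B as the redundant. Released structure: two simple spans AB and BC with a hinge at B.
Rotations at B on the released spans (each span's end-slope, ×1/EI):
  span AB: triangular load, peak 6.2: 7w₀L³/(360EI) = 61.72/EI
  span BC: point load 169 at a = 5.67: Pab(L + b)/(6LEI) = 210.5/EI
  relative rotation θ_0 = (61.72 + 210.5)/EI = 272.2/EI
A unit hogging moment at B produces rotation L₁/(3EI) + L₂/(3EI) = 4.933/EI.
Compatibility: M_B·(L₁+L₂)/(3EI) = θ_0, giving M_B = 55.17 kN·m (hogging).
Span AB, ΣM about A with M_B applied at B: R_B^{AB}·8 = 66.13 + 55.17, so R_B^{AB} = 15.16 kN and R_A = 24.8 − 15.16 = 9.637 kN.
Span BC, ΣM about C: R_B^{BC}·6.8 = 191 + 55.17, so R_B^{BC} = 36.2 kN and R_C = 169 − 36.2 = 132.8 kN.
R_B = 15.16 + 36.2 = 51.36 kN.

R_B = 51.36 kN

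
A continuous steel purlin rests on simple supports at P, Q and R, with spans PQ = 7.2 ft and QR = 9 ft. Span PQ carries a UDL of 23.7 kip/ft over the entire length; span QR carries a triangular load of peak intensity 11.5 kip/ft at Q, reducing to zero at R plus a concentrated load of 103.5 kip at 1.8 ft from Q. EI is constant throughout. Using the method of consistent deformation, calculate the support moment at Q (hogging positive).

Release continuity at Q by inserting a hinge; the redundant is the internal moment M_Q. The primary structure is two simply-supported spans PQ and QR.
Rotations at Q on the released spans (each span's end-slope, ×1/EI):
  span PQ: UDL 23.7: wL³/(24EI) = 368.6/EI
  span QR: triangular load, peak 11.5: w₀L³/(45EI) = 186.3/EI
  span QR: point load 103.5 at a = 1.8: Pab(L + b)/(6LEI) = 402.4/EI
  relative rotation θ_0 = (368.6 + 588.7)/EI = 957.3/EI
A unit hogging moment at Q produces rotation L₁/(3EI) + L₂/(3EI) = 5.4/EI.
Slope continuity at Q: θ_0 = M_Q·5.4/EI, so M_Q = 957.3/5.4 = 177.3 kip·ft (hogging).

M_Q = 177.3 kip·ft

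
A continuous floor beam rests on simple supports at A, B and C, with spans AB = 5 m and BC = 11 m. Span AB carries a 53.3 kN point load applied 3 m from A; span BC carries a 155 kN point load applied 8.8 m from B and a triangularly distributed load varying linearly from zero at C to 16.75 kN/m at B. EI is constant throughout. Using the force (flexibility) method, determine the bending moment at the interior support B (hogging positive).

Take M_B as the redundant. Released structure: two simple spans AB and BC with a hinge at B.
Rotations at B on the released spans (each span's end-slope, ×1/EI):
  span AB: point load 53.3 at a = 3: Pab(L + a)/(6LEI) = 85.28/EI
  span BC: point load 155 at a = 8.8: Pab(L + b)/(6LEI) = 600.2/EI
  span BC: triangular load, peak 16.75: w₀L³/(45EI) = 495.4/EI
  relative rotation θ_0 = (85.28 + 1096)/EI = 1181/EI
A unit hogging moment at B produces rotation L₁/(3EI) + L₂/(3EI) = 5.333/EI.
Slope continuity at B: θ_0 = M_B·5.333/EI, so M_B = 1181/5.333 = 221.4 kN·m (hogging).

M_B = 221.4 kN·m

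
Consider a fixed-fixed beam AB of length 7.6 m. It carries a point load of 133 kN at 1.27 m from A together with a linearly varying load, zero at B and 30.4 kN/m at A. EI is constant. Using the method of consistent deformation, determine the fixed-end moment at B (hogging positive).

Take the two fixed-end moments M_A, M_B as redundants; the released structure is the simple span AB.
On the primary (simply-supported) span, the end slopes from the loading are:
  at A: point load 133 at a = 1.27: Pab(L + b)/(6LEI) = 326.6/EI
  at B: point load 133 at a = 1.27: Pab(L + a)/(6LEI) = 208/EI
  at A: triangular load, peak 30.4: w₀L³/(45EI) = 296.6/EI
  at B: triangular load, peak 30.4: 7w₀L³/(360EI) = 259.5/EI
  θ_A0 = 623.2/EI,  θ_B0 = 467.5/EI
Flexibility coefficients: a unit moment at one end gives L/(3EI) there and L/(6EI) at the far end, so f₁₁ = f₂₂ = 2.533/EI and f₁₂ = f₂₁ = 1.267/EI.
Compatibility — zero rotation at each built-in end:
  2.533 M_A + 1.267 M_B = 623.2
  1.267 M_A + 2.533 M_B = 467.5
Solving the pair gives M_A = 205 kN·m and M_B = 82.04 kN·m (hogging).

M_B = 82.04 kN·m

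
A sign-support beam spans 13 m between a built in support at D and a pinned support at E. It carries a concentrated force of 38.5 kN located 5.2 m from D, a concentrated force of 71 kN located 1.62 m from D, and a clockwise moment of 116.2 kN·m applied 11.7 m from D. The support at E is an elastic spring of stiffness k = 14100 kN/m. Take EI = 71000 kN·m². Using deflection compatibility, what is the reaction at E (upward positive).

R_E = 22.71 kN

Release the roller at E. Primary structure: cantilever fixed at D.
Primary-structure tip deflection at E by superposition:
  point load 38.5 at a = 5.2: Pa²(3L − a)/(6EI) = 5865/EI
  point load 71 at a = 1.62: Pa²(3L − a)/(6EI) = 1161/EI
  clockwise couple 116.2 at a = 11.7: M₀a(2L − a)/(2EI) = 9721/EI
  δ_0 = 16746/EI
Flexibility coefficient — unit upward force at E: δ_{EE} = L³/(3EI) = 732.3/EI.
With EI = 71000 kN·m²: δ_0 = 0.23586 m and δ_{EE} = 0.010315 m/kN.
Compatibility — the spring shortens by R_E/k under the reaction it provides: δ_0 − R_E·δ_{EE} = R_E/k. With 1/k = 0.000071 m/kN, R_E = δ_0 / (δ_{EE} + 1/k) = 0.23586 / (0.010315 + 0.000071) = 22.71 kN.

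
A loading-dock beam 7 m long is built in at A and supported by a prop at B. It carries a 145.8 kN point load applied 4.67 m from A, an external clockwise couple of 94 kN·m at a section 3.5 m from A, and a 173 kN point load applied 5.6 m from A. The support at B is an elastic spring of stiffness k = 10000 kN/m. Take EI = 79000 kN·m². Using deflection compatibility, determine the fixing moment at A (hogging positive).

Choose R_B as the redundant. The primary structure is the cantilever fixed at A.
Deflection at B on the released cantilever, summing each load's contribution:
  point load 145.8 at a = 4.67: Pa²(3L − a)/(6EI) = 8654/EI
  clockwise couple 94 at a = 3.5: M₀a(2L − a)/(2EI) = 1727/EI
  point load 173 at a = 5.6: Pa²(3L − a)/(6EI) = 13925/EI
  δ_0 = 24306/EI
Flexibility coefficient — unit upward force at B: δ_{BB} = L³/(3EI) = 114.3/EI.
With EI = 79000 kN·m²: δ_0 = 0.30767 m and δ_{BB} = 0.001447 m/kN.
Compatibility — the spring shortens by R_B/k under the reaction it provides: δ_0 − R_B·δ_{BB} = R_B/k. With 1/k = 0.0001 m/kN, R_B = δ_0 / (δ_{BB} + 1/k) = 0.30767 / (0.001447 + 0.0001) = 198.9 kN.
Moment equilibrium about A: M_A = Σ(load moments about A) − R_B·L = 1744 − 198.9×7 = 351.7 kN·m.

M_A = 351.7 kN·m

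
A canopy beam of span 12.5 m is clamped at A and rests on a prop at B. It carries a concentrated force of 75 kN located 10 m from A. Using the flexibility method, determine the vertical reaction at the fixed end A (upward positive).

R_A = 22.2 kN

Choose R_B as the redundant. The primary structure is the cantilever fixed at A.
Downward deflection at the released point B due to the loads:
  point load 75 at a = 10: Pa²(3L − a)/(6EI) = 34375/EI
Tip deflection under a unit load at B: L³/(3EI) = 651/EI.
The prop prevents deflection at B: R_B = δ_0/δ_{BB} = 34375/651 = 52.8 kN.
Vertical equilibrium: R_A = ΣP − R_B = 75 − 52.8 = 22.2 kN.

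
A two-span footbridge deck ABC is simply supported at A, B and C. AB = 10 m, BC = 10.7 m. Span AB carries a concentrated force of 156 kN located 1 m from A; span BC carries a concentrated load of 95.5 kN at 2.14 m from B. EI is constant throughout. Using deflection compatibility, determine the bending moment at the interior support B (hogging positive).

M_B = 113.4 kN·m

Insert a hinge at B; M_B is the redundant, and each span becomes simply supported.
Discontinuity in slope at B on the released structure — sum the simple-span end rotations:
  span AB: point load 156 at a = 1: Pab(L + a)/(6LEI) = 257.4/EI
  span BC: point load 95.5 at a = 2.14: Pab(L + b)/(6LEI) = 524.8/EI
  relative rotation θ_0 = (257.4 + 524.8)/EI = 782.2/EI
A unit hogging moment at B produces rotation L₁/(3EI) + L₂/(3EI) = 6.9/EI.
Slope continuity at B: θ_0 = M_B·6.9/EI, so M_B = 782.2/6.9 = 113.4 kN·m (hogging).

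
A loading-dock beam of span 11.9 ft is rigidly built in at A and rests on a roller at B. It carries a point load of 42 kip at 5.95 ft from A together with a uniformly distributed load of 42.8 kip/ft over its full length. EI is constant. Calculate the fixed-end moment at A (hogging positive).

M_A = 851.3 kip·ft

Release the roller at B. Primary structure: cantilever fixed at A.
Deflection at B on the released cantilever, summing each load's contribution:
  point load 42 at a = 5.95: Pa²(3L − a)/(6EI) = 7373/EI
  UDL 42.8: wL⁴/(8EI) = 107286/EI
  δ_0 = 114658/EI
Flexibility coefficient — unit upward force at B: δ_{BB} = L³/(3EI) = 561.7/EI.
The prop prevents deflection at B: R_B = δ_0/δ_{BB} = 114658/561.7 = 204.1 kip.
Moment equilibrium about A: M_A = Σ(load moments about A) − R_B·L = 3280 − 204.1×11.9 = 851.3 kip·ft.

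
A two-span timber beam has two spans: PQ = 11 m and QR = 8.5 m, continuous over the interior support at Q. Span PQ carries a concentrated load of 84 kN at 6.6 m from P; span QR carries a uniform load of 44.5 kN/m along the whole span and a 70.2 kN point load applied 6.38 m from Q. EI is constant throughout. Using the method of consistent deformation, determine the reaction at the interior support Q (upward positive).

R_Q = 320.8 kN

Insert a hinge at Q; M_Q is the redundant, and each span becomes simply supported.
End slopes at the hinge Q, treating each span as simply supported:
  span PQ: point load 84 at a = 6.6: Pab(L + a)/(6LEI) = 650.5/EI
  span QR: UDL 44.5: wL³/(24EI) = 1139/EI
  span QR: point load 70.2 at a = 6.38: Pab(L + b)/(6LEI) = 197.7/EI
  relative rotation θ_0 = (650.5 + 1336)/EI = 1987/EI
A unit hogging moment at Q produces rotation L₁/(3EI) + L₂/(3EI) = 6.5/EI.
Compatibility: M_Q·(L₁+L₂)/(3EI) = θ_0, giving M_Q = 305.7 kN·m (hogging).
Span PQ, ΣM about P with M_Q applied at Q: R_Q^{PQ}·11 = 554.4 + 305.7, so R_Q^{PQ} = 78.19 kN and R_P = 84 − 78.19 = 5.811 kN.
Span QR, ΣM about R: R_Q^{QR}·8.5 = 1756 + 305.7, so R_Q^{QR} = 242.6 kN and R_R = 448.4 − 242.6 = 205.9 kN.
R_Q = 78.19 + 242.6 = 320.8 kN.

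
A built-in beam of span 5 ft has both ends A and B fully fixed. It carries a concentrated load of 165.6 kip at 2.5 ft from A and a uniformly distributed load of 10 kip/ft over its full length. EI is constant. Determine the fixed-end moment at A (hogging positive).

Take the two fixed-end moments M_A, M_B as redundants; the released structure is the simple span AB.
Simple-span end rotations at A and B under the given loads:
  at A: point load 165.6 at a = 2.5: Pab(L + b)/(6LEI) = 258.8/EI
  at B: point load 165.6 at a = 2.5: Pab(L + a)/(6LEI) = 258.8/EI
  at A: UDL 10: wL³/(24EI) = 52.08/EI
  at B: UDL 10: wL³/(24EI) = 52.08/EI
  θ_A0 = 310.8/EI,  θ_B0 = 310.8/EI
Flexibility coefficients: a unit moment at one end gives L/(3EI) there and L/(6EI) at the far end, so f₁₁ = f₂₂ = 1.667/EI and f₁₂ = f₂₁ = 0.8333/EI.
Compatibility — zero rotation at each built-in end:
  1.667 M_A + 0.8333 M_B = 310.8
  0.8333 M_A + 1.667 M_B = 310.8
Solving the pair gives M_A = 124.3 kip·ft and M_B = 124.3 kip·ft (hogging).

M_A = 124.3 kip·ft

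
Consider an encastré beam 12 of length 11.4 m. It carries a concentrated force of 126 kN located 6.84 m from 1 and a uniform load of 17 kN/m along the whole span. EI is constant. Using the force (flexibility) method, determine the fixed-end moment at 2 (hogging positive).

Release both end moments; the primary structure is a simply-supported span 12 with redundants M_1 and M_2.
On the primary (simply-supported) span, the end slopes from the loading are:
  at 1: point load 126 at a = 6.84: Pab(L + b)/(6LEI) = 917/EI
  at 2: point load 126 at a = 6.84: Pab(L + a)/(6LEI) = 1048/EI
  at 1: UDL 17: wL³/(24EI) = 1049/EI
  at 2: UDL 17: wL³/(24EI) = 1049/EI
  θ_10 = 1966/EI,  θ_20 = 2097/EI
Flexibility coefficients: a unit moment at one end gives L/(3EI) there and L/(6EI) at the far end, so f₁₁ = f₂₂ = 3.8/EI and f₁₂ = f₂₁ = 1.9/EI.
Compatibility — zero rotation at each built-in end:
  3.8 M_1 + 1.9 M_2 = 1966
  1.9 M_1 + 3.8 M_2 = 2097
Solving the pair gives M_1 = 322 kN·m and M_2 = 391 kN·m (hogging).

M_2 = 391 kN·m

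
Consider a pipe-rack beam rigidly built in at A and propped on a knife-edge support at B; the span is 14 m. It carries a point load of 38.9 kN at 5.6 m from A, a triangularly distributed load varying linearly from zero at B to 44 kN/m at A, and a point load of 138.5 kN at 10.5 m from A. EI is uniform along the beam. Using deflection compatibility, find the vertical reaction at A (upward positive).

R_A = 328.1 kN

Take the reaction at B as the redundant and release it; the primary structure is a cantilever fixed at A.
Deflection at B on the released cantilever, summing each load's contribution:
  point load 38.9 at a = 5.6: Pa²(3L − a)/(6EI) = 7401/EI
  triangular load, peak 44 at the fixed end: w₀L⁴/(30EI) = 56343/EI
  point load 138.5 at a = 10.5: Pa²(3L − a)/(6EI) = 80166/EI
  δ_0 = 143910/EI
Flexibility coefficient — unit upward force at B: δ_{BB} = L³/(3EI) = 914.7/EI.
The prop prevents deflection at B: R_B = δ_0/δ_{BB} = 143910/914.7 = 157.3 kN.
Vertical equilibrium: R_A = ΣP − R_B = 485.4 − 157.3 = 328.1 kN.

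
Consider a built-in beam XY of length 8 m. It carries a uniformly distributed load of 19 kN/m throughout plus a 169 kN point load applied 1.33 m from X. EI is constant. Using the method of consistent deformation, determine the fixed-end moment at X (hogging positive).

Release both end moments; the primary structure is a simply-supported span XY with redundants M_X and M_Y.
End rotations of the released simple span under the applied load (×1/EI):
  at X: UDL 19: wL³/(24EI) = 405.3/EI
  at Y: UDL 19: wL³/(24EI) = 405.3/EI
  at X: point load 169 at a = 1.33: Pab(L + b)/(6LEI) = 458.2/EI
  at Y: point load 169 at a = 1.33: Pab(L + a)/(6LEI) = 291.4/EI
  θ_X0 = 863.5/EI,  θ_Y0 = 696.7/EI
Flexibility coefficients: a unit moment at one end gives L/(3EI) there and L/(6EI) at the far end, so f₁₁ = f₂₂ = 2.667/EI and f₁₂ = f₂₁ = 1.333/EI.
Compatibility — zero rotation at each built-in end:
  2.667 M_X + 1.333 M_Y = 863.5
  1.333 M_X + 2.667 M_Y = 696.7
Solving the pair gives M_X = 257.6 kN·m and M_Y = 132.5 kN·m (hogging).

M_X = 257.6 kN·m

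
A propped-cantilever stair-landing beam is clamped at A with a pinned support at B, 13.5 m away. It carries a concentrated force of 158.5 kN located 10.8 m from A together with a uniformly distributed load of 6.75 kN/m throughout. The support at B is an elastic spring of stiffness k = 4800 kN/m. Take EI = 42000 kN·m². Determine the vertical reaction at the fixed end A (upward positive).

R_A = 105.4 kN

Take the reaction at B as the redundant and release it; the primary structure is a cantilever fixed at A.
Deflection at B on the released cantilever, summing each load's contribution:
  point load 158.5 at a = 10.8: Pa²(3L − a)/(6EI) = 91513/EI
  UDL 6.75: wL⁴/(8EI) = 28025/EI
  δ_0 = 119538/EI
Flexibility coefficient — unit upward force at B: δ_{BB} = L³/(3EI) = 820.1/EI.
With EI = 42000 kN·m²: δ_0 = 2.8461 m and δ_{BB} = 0.019527 m/kN.
Compatibility — the spring shortens by R_B/k under the reaction it provides: δ_0 − R_B·δ_{BB} = R_B/k. With 1/k = 0.000208 m/kN, R_B = δ_0 / (δ_{BB} + 1/k) = 2.8461 / (0.019527 + 0.000208) = 144.2 kN.
Vertical equilibrium: R_A = ΣP − R_B = 249.6 − 144.2 = 105.4 kN.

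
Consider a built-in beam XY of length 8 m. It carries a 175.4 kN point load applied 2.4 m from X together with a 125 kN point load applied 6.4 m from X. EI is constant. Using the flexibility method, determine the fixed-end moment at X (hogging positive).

M_X = 238.3 kN·m

Take the two fixed-end moments M_X, M_Y as redundants; the released structure is the simple span XY.
End rotations of the released simple span under the applied load (×1/EI):
  at X: point load 175.4 at a = 2.4: Pab(L + b)/(6LEI) = 667.9/EI
  at Y: point load 175.4 at a = 2.4: Pab(L + a)/(6LEI) = 510.8/EI
  at X: point load 125 at a = 6.4: Pab(L + b)/(6LEI) = 256/EI
  at Y: point load 125 at a = 6.4: Pab(L + a)/(6LEI) = 384/EI
  θ_X0 = 923.9/EI,  θ_Y0 = 894.8/EI
Flexibility coefficients: a unit moment at one end gives L/(3EI) there and L/(6EI) at the far end, so f₁₁ = f₂₂ = 2.667/EI and f₁₂ = f₂₁ = 1.333/EI.
Compatibility — zero rotation at each built-in end:
  2.667 M_X + 1.333 M_Y = 923.9
  1.333 M_X + 2.667 M_Y = 894.8
Solving the pair gives M_X = 238.3 kN·m and M_Y = 216.4 kN·m (hogging).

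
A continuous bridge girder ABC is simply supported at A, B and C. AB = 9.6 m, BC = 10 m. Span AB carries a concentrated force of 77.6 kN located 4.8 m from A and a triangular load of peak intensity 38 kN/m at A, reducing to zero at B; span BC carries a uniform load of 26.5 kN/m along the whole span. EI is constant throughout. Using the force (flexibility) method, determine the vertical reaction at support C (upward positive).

R_C = 98.75 kN

Release continuity at B by inserting a hinge; the redundant is the internal moment M_B. The primary structure is two simply-supported spans AB and BC.
End slopes at the hinge B, treating each span as simply supported:
  span AB: point load 77.6 at a = 4.8: Pab(L + a)/(6LEI) = 447/EI
  span AB: triangular load, peak 38: 7w₀L³/(360EI) = 653.7/EI
  span BC: UDL 26.5: wL³/(24EI) = 1104/EI
  relative rotation θ_0 = (1101 + 1104)/EI = 2205/EI
A unit hogging moment at B produces rotation L₁/(3EI) + L₂/(3EI) = 6.533/EI.
Compatibility: M_B·(L₁+L₂)/(3EI) = θ_0, giving M_B = 337.5 kN·m (hogging).
Span BC, ΣM about C: R_B^{BC}·10 = 1325 + 337.5, so R_B^{BC} = 166.2 kN and R_C = 265 − 166.2 = 98.75 kN.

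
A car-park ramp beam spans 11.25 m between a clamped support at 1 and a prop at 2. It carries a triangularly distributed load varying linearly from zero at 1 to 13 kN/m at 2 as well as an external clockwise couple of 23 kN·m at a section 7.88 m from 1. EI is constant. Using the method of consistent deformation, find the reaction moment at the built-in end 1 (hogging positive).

M_1 = 87.57 kN·m

Release the roller at 2. Primary structure: cantilever fixed at 1.
Free-end deflection of the primary structure under the applied loading (downward +):
  triangular load, peak 13 at the free end: 11w₀L⁴/(120EI) = 19088/EI
  clockwise couple 23 at a = 7.88: M₀a(2L − a)/(2EI) = 1325/EI
  δ_0 = 20413/EI
Flexibility coefficient — unit upward force at 2: δ_{22} = L³/(3EI) = 474.6/EI.
Compatibility at 2: δ_0 − R_2·δ_{22} = 0, so R_2 = 20413/474.6 = 43.01 kN.
Moment equilibrium about 1: M_1 = Σ(load moments about 1) − R_2·L = 571.4 − 43.01×11.25 = 87.57 kN·m.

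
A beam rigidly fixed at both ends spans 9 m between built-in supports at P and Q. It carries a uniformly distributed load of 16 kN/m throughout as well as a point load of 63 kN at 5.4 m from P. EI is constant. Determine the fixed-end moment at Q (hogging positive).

M_Q = 189.6 kN·m

Take the two fixed-end moments M_P, M_Q as redundants; the released structure is the simple span PQ.
On the primary (simply-supported) span, the end slopes from the loading are:
  at P: UDL 16: wL³/(24EI) = 486/EI
  at Q: UDL 16: wL³/(24EI) = 486/EI
  at P: point load 63 at a = 5.4: Pab(L + b)/(6LEI) = 285.8/EI
  at Q: point load 63 at a = 5.4: Pab(L + a)/(6LEI) = 326.6/EI
  θ_P0 = 771.8/EI,  θ_Q0 = 812.6/EI
Flexibility coefficients: a unit moment at one end gives L/(3EI) there and L/(6EI) at the far end, so f₁₁ = f₂₂ = 3/EI and f₁₂ = f₂₁ = 1.5/EI.
Compatibility — zero rotation at each built-in end:
  3 M_P + 1.5 M_Q = 771.8
  1.5 M_P + 3 M_Q = 812.6
Solving the pair gives M_P = 162.4 kN·m and M_Q = 189.6 kN·m (hogging).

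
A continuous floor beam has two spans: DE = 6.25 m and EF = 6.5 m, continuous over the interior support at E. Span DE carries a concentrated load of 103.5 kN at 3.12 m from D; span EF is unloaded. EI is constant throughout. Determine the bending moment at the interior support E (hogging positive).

M_E = 59.42 kN·m

Take M_E as the redundant. Released structure: two simple spans DE and EF with a hinge at E.
Discontinuity in slope at E on the released structure — sum the simple-span end rotations:
  span DE: point load 103.5 at a = 3.12: Pab(L + a)/(6LEI) = 252.6/EI
  relative rotation θ_0 = (252.6 + 0)/EI = 252.6/EI
A unit hogging moment at E produces rotation L₁/(3EI) + L₂/(3EI) = 4.25/EI.
Slope continuity at E: θ_0 = M_E·4.25/EI, so M_E = 252.6/4.25 = 59.42 kN·m (hogging).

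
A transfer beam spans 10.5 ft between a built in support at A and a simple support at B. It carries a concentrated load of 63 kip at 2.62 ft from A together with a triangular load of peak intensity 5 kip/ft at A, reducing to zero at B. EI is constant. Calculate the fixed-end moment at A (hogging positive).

M_A = 145.2 kip·ft

Remove the prop at B; the released (primary) structure is a cantilever built in at A.
Primary-structure tip deflection at B by superposition:
  point load 63 at a = 2.62: Pa²(3L − a)/(6EI) = 2082/EI
  triangular load, peak 5 at the fixed end: w₀L⁴/(30EI) = 2026/EI
  δ_0 = 4107/EI
Tip deflection under a unit load at B: L³/(3EI) = 385.9/EI.
Compatibility at B: δ_0 − R_B·δ_{BB} = 0, so R_B = 4107/385.9 = 10.64 kip.
Moment equilibrium about A: M_A = Σ(load moments about A) − R_B·L = 256.9 − 10.64×10.5 = 145.2 kip·ft.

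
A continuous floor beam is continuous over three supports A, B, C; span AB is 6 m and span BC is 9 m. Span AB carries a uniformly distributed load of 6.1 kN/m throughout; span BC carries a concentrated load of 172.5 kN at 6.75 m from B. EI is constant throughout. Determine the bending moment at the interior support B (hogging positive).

M_B = 120.1 kN·m

Release continuity at B by inserting a hinge; the redundant is the internal moment M_B. The primary structure is two simply-supported spans AB and BC.
Discontinuity in slope at B on the released structure — sum the simple-span end rotations:
  span AB: UDL 6.1: wL³/(24EI) = 54.9/EI
  span BC: point load 172.5 at a = 6.75: Pab(L + b)/(6LEI) = 545.8/EI
  relative rotation θ_0 = (54.9 + 545.8)/EI = 600.7/EI
A unit hogging moment at B produces rotation L₁/(3EI) + L₂/(3EI) = 5/EI.
Compatibility: M_B·(L₁+L₂)/(3EI) = θ_0, giving M_B = 120.1 kN·m (hogging).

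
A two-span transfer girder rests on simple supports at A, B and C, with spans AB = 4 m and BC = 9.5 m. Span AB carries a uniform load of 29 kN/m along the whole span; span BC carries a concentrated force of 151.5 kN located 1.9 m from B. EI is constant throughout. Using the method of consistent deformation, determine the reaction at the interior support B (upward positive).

R_B = 237.1 kN

Release continuity at B by inserting a hinge; the redundant is the internal moment M_B. The primary structure is two simply-supported spans AB and BC.
Rotations at B on the released spans (each span's end-slope, ×1/EI):
  span AB: UDL 29: wL³/(24EI) = 77.33/EI
  span BC: point load 151.5 at a = 1.9: Pab(L + b)/(6LEI) = 656.3/EI
  relative rotation θ_0 = (77.33 + 656.3)/EI = 733.6/EI
A unit hogging moment at B produces rotation L₁/(3EI) + L₂/(3EI) = 4.5/EI.
Slope continuity at B: θ_0 = M_B·4.5/EI, so M_B = 733.6/4.5 = 163 kN·m (hogging).
Span AB, ΣM about A with M_B applied at B: R_B^{AB}·4 = 232 + 163, so R_B^{AB} = 98.76 kN and R_A = 116 − 98.76 = 17.24 kN.
Span BC, ΣM about C: R_B^{BC}·9.5 = 1151 + 163, so R_B^{BC} = 138.4 kN and R_C = 151.5 − 138.4 = 13.14 kN.
R_B = 98.76 + 138.4 = 237.1 kN.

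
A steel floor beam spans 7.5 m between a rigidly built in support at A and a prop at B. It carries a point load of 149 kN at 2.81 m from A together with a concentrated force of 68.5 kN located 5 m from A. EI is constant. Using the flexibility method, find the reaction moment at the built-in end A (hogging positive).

M_A = 288.9 kN·m

Take the reaction at B as the redundant and release it; the primary structure is a cantilever fixed at A.
Free-end deflection of the primary structure under the applied loading (downward +):
  point load 149 at a = 2.81: Pa²(3L − a)/(6EI) = 3861/EI
  point load 68.5 at a = 5: Pa²(3L − a)/(6EI) = 4995/EI
  δ_0 = 8856/EI
Flexibility coefficient — unit upward force at B: δ_{BB} = L³/(3EI) = 140.6/EI.
Compatibility at B: δ_0 − R_B·δ_{BB} = 0, so R_B = 8856/140.6 = 62.97 kN.
Moment equilibrium about A: M_A = Σ(load moments about A) − R_B·L = 761.2 − 62.97×7.5 = 288.9 kN·m.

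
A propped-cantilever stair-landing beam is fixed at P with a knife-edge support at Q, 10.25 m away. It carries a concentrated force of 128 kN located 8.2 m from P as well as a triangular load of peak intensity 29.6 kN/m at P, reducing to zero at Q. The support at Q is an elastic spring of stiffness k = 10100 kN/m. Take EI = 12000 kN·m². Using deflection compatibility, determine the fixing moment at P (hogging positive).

Remove the prop at Q; the released (primary) structure is a cantilever built in at P.
Downward deflection at the released point Q due to the loads:
  point load 128 at a = 8.2: Pa²(3L − a)/(6EI) = 32347/EI
  triangular load, peak 29.6 at the fixed end: w₀L⁴/(30EI) = 10891/EI
  δ_0 = 43238/EI
Tip deflection under a unit load at Q: L³/(3EI) = 359/EI.
With EI = 12000 kN·m²: δ_0 = 3.6032 m and δ_{QQ} = 0.029914 m/kN.
Compatibility — the spring shortens by R_Q/k under the reaction it provides: δ_0 − R_Q·δ_{QQ} = R_Q/k. With 1/k = 0.000099 m/kN, R_Q = δ_0 / (δ_{QQ} + 1/k) = 3.6032 / (0.029914 + 0.000099) = 120.1 kN.
Moment equilibrium about P: M_P = Σ(load moments about P) − R_Q·L = 1568 − 120.1×10.25 = 337.3 kN·m.

M_P = 337.3 kN·m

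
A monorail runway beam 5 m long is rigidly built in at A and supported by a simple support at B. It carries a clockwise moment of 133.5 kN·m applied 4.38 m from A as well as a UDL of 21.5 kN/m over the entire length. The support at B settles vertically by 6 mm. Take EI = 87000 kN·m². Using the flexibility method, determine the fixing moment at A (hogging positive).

M_A = 66.16 kN·m

Release the roller at B. Primary structure: cantilever fixed at A.
Free-end deflection of the primary structure under the applied loading (downward +):
  clockwise couple 133.5 at a = 4.38: M₀a(2L − a)/(2EI) = 1643/EI
  UDL 21.5: wL⁴/(8EI) = 1680/EI
  δ_0 = 3323/EI
Tip deflection under a unit load at B: L³/(3EI) = 41.67/EI.
With EI = 87000 kN·m²: δ_0 = 0.038193 m and δ_{BB} = 0.000479 m/kN.
Compatibility — the beam at B must follow the support down by 0.006 m: δ_0 − R_B·δ_{BB} = 0.006, so R_B = (0.038193 − 0.006)/0.000479 = 67.22 kN.
Moment equilibrium about A: M_A = Σ(load moments about A) − R_B·L = 402.2 − 67.22×5 = 66.16 kN·m.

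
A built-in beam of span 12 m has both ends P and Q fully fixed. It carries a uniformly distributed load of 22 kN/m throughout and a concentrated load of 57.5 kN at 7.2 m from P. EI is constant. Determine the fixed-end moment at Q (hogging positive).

Release both end moments; the primary structure is a simply-supported span PQ with redundants M_P and M_Q.
Simple-span end rotations at P and Q under the given loads:
  at P: UDL 22: wL³/(24EI) = 1584/EI
  at Q: UDL 22: wL³/(24EI) = 1584/EI
  at P: point load 57.5 at a = 7.2: Pab(L + b)/(6LEI) = 463.7/EI
  at Q: point load 57.5 at a = 7.2: Pab(L + a)/(6LEI) = 529.9/EI
  θ_P0 = 2048/EI,  θ_Q0 = 2114/EI
Flexibility coefficients: a unit moment at one end gives L/(3EI) there and L/(6EI) at the far end, so f₁₁ = f₂₂ = 4/EI and f₁₂ = f₂₁ = 2/EI.
Compatibility — zero rotation at each built-in end:
  4 M_P + 2 M_Q = 2048
  2 M_P + 4 M_Q = 2114
Solving the pair gives M_P = 330.2 kN·m and M_Q = 363.4 kN·m (hogging).

M_Q = 363.4 kN·m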